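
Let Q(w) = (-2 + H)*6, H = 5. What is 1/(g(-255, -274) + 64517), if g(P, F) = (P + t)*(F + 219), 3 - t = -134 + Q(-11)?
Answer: 1/71997 ≈ 1.3889e-5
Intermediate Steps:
Q(w) = 18 (Q(w) = (-2 + 5)*6 = 3*6 = 18)
t = 119 (t = 3 - (-134 + 18) = 3 - 1*(-116) = 3 + 116 = 119)
g(P, F) = (119 + P)*(219 + F) (g(P, F) = (P + 119)*(F + 219) = (119 + P)*(219 + F))
1/(g(-255, -274) + 64517) = 1/((26061 + 119*(-274) + 219*(-255) - 274*(-255)) + 64517) = 1/((26061 - 32606 - 55845 + 69870) + 64517) = 1/(7480 + 64517) = 1/71997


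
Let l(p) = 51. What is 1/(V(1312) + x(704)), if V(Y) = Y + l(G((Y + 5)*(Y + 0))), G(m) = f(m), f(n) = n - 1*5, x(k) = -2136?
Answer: -1/773 ≈ -0.0012937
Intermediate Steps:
f(n) = -5 + n (f(n) = n - 5 = -5 + n)
G(m) = -5 + m
V(Y) = 51 + Y (V(Y) = Y + 51 = 51 + Y)
1/(V(1312) + x(704)) = 1/((51 + 1312) - 2136) = 1/(1363 - 2136) = 1/(-773) = -1/773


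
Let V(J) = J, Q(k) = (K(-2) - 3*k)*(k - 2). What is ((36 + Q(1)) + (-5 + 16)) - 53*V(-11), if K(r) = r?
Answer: 635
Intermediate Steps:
Q(k) = (-2 + k)*(-2 - 3*k) (Q(k) = (-2 - 3*k)*(k - 2) = (-2 - 3*k)*(-2 + k) = (-2 + k)*(-2 - 3*k))
((36 + Q(1)) + (-5 + 16)) - 53*V(-11) = ((36 + (4 - 3*1² + 4*1)) + (-5 + 16)) - 53*(-11) = ((36 + (4 - 3*1 + 4)) + 11) + 583 = ((36 + (4 - 3 + 4)) + 11) + 583 = ((36 + 5) + 11) + 583 = (41 + 11) + 583 = 52 + 583 = 635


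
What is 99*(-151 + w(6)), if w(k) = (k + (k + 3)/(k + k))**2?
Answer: -167013/16 ≈ -10438.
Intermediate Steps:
w(k) = (k + (3 + k)/(2*k))**2 (w(k) = (k + (3 + k)/((2*k)))**2 = (k + (3 + k)*(1/(2*k)))**2 = (k + (3 + k)/(2*k))**2)
99*(-151 + w(6)) = 99*(-151 + (1/4)*(3 + 6 + 2*6**2)**2/6**2) = 99*(-151 + (1/4)*(1/36)*(3 + 6 + 2*36)**2) = 99*(-151 + (1/4)*(1/36)*(3 + 6 + 72)**2) = 99*(-151 + (1/4)*(1/36)*81**2) = 99*(-151 + (1/4)*(1/36)*6561) = 99*(-151 + 729/16) = 99*(-1687/16) = -167013/16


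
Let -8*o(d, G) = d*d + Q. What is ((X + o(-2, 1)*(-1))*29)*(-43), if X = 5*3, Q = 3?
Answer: -158369/8 ≈ -19796.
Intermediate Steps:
o(d, G) = -3/8 - d²/8 (o(d, G) = -(d*d + 3)/8 = -(d² + 3)/8 = -(3 + d²)/8 = -3/8 - d²/8)
X = 15
((X + o(-2, 1)*(-1))*29)*(-43) = ((15 + (-3/8 - ⅛*(-2)²)*(-1))*29)*(-43) = ((15 + (-3/8 - ⅛*4)*(-1))*29)*(-43) = ((15 + (-3/8 - ½)*(-1))*29)*(-43) = ((15 - 7/8*(-1))*29)*(-43) = ((15 + 7/8)*29)*(-43) = ((127/8)*29)*(-43) = (3683/8)*(-43) = -158369/8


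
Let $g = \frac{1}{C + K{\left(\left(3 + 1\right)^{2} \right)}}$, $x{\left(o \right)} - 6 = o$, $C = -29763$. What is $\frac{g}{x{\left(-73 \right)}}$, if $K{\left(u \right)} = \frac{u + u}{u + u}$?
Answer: $\frac{1}{1994054} \approx 5.0149 \cdot 10^{-7}$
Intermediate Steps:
$x{\left(o \right)} = 6 + o$
$K{\left(u \right)} = 1$ ($K{\left(u \right)} = \frac{2 u}{2 u} = 2 u \frac{1}{2 u} = 1$)
$g = - \frac{1}{29762}$ ($g = \frac{1}{-29763 + 1} = \frac{1}{-29762} = - \frac{1}{29762} \approx -3.36 \cdot 10^{-5}$)
$\frac{g}{x{\left(-73 \right)}} = - \frac{1}{29762 \left(6 - 73\right)} = - \frac{1}{29762 \left(-67\right)} = \left(- \frac{1}{29762}\right) \left(- \frac{1}{67}\right) = \frac{1}{1994054}$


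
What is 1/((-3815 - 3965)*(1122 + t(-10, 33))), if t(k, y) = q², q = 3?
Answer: -1/8799180 ≈ -1.1365e-7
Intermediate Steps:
t(k, y) = 9 (t(k, y) = 3² = 9)
1/((-3815 - 3965)*(1122 + t(-10, 33))) = 1/((-3815 - 3965)*(1122 + 9)) = 1/(-7780*1131) = 1/(-8799180) = -1/8799180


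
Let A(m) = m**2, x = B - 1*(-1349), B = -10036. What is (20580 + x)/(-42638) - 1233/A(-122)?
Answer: -114794033/317311996 ≈ -0.36177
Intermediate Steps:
x = -8687 (x = -10036 - 1*(-1349) = -10036 + 1349 = -8687)
(20580 + x)/(-42638) - 1233/A(-122) = (20580 - 8687)/(-42638) - 1233/((-122)**2) = 11893*(-1/42638) - 1233/14884 = -11893/42638 - 1233*1/14884 = -11893/42638 - 1233/14884 = -114794033/317311996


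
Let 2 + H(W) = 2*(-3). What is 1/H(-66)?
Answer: -1/8 ≈ -0.12500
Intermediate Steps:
H(W) = -8 (H(W) = -2 + 2*(-3) = -2 - 6 = -8)
1/H(-66) = 1/(-8) = -1/8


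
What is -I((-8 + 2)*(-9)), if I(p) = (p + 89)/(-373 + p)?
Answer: 13/29 ≈ 0.44828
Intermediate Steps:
I(p) = (89 + p)/(-373 + p)
-I((-8 + 2)*(-9)) = -(89 + (-8 + 2)*(-9))/(-373 + (-8 + 2)*(-9)) = -(89 - 6*(-9))/(-373 - 6*(-9)) = -(89 + 54)/(-373 + 54) = -143/(-319) = -(-1)*143/319 = -1*(-13/29) = 13/29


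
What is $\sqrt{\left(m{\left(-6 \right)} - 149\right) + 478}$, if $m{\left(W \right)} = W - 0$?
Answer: $\sqrt{323} \approx 17.972$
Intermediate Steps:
$m{\left(W \right)} = W$ ($m{\left(W \right)} = W + 0 = W$)
$\sqrt{\left(m{\left(-6 \right)} - 149\right) + 478} = \sqrt{\left(-6 - 149\right) + 478} = \sqrt{-155 + 478} = \sqrt{323}$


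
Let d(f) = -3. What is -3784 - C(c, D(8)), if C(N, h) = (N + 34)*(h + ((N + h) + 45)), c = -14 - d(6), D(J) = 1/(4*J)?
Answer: -73079/16 ≈ -4567.4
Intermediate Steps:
D(J) = 1/(4*J)
c = -11 (c = -14 - 1*(-3) = -14 + 3 = -11)
C(N, h) = (34 + N)*(45 + N + 2*h) (C(N, h) = (34 + N)*(h + (45 + N + h)) = (34 + N)*(45 + N + 2*h))
-3784 - C(c, D(8)) = -3784 - (1530 + (-11)² + 68*((¼)/8) + 79*(-11) + 2*(-11)*((¼)/8)) = -3784 - (1530 + 121 + 68*((¼)*(⅛)) - 869 + 2*(-11)*((¼)*(⅛))) = -3784 - (1530 + 121 + 68*(1/32) - 869 + 2*(-11)*(1/32)) = -3784 - (1530 + 121 + 17/8 - 869 - 11/16) = -3784 - 1*12535/16 = -3784 - 12535/16 = -73079/16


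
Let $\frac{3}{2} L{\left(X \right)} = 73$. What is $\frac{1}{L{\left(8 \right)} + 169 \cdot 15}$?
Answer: $\frac{3}{7751} \approx 0.00038705$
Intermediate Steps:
$L{\left(X \right)} = \frac{146}{3}$ ($L{\left(X \right)} = \frac{2}{3} \cdot 73 = \frac{146}{3}$)
$\frac{1}{L{\left(8 \right)} + 169 \cdot 15} = \frac{1}{\frac{146}{3} + 169 \cdot 15} = \frac{1}{\frac{146}{3} + 2535} = \frac{1}{\frac{7751}{3}} = \frac{3}{7751}$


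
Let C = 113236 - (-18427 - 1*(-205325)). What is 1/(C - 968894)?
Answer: -1/1042556 ≈ -9.5918e-7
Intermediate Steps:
C = -73662 (C = 113236 - (-18427 + 205325) = 113236 - 1*186898 = 113236 - 186898 = -73662)
1/(C - 968894) = 1/(-73662 - 968894) = 1/(-1042556) = -1/1042556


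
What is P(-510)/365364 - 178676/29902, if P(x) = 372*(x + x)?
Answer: -62604406/8925747 ≈ -7.0139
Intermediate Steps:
P(x) = 744*x (P(x) = 372*(2*x) = 744*x)
P(-510)/365364 - 178676/29902 = (744*(-510))/365364 - 178676/29902 = -379440*1/365364 - 178676*1/29902 = -620/597 - 89338/14951 = -62604406/8925747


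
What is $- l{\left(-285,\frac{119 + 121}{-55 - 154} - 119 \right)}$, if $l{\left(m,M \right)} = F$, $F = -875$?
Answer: $875$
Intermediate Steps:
$l{\left(m,M \right)} = -875$
$- l{\left(-285,\frac{119 + 121}{-55 - 154} - 119 \right)} = \left(-1\right) \left(-875\right) = 875$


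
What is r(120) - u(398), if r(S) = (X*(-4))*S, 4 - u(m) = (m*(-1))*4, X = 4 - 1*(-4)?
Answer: -5436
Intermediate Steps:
X = 8 (X = 4 + 4 = 8)
u(m) = 4 + 4*m (u(m) = 4 - m*(-1)*4 = 4 - (-m)*4 = 4 - (-4)*m = 4 + 4*m)
r(S) = -32*S (r(S) = (8*(-4))*S = -32*S)
r(120) - u(398) = -32*120 - (4 + 4*398) = -3840 - (4 + 1592) = -3840 - 1*1596 = -3840 - 1596 = -5436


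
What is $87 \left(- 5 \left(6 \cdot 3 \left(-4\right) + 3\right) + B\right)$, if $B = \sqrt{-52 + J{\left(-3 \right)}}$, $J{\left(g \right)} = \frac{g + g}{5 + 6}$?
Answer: $30015 + \frac{1479 i \sqrt{22}}{11} \approx 30015.0 + 630.65 i$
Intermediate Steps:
$J{\left(g \right)} = \frac{2 g}{11}$
$B = \frac{17 i \sqrt{22}}{11}$ ($B = \sqrt{-52 + \frac{2}{11} \left(-3\right)} = \sqrt{-52 - \frac{6}{11}} = \sqrt{- \frac{578}{11}} = \frac{17 i \sqrt{22}}{11} \approx 7.2488 i$)
$87 \left(- 5 \left(6 \cdot 3 \left(-4\right) + 3\right) + B\right) = 87 \left(- 5 \left(6 \cdot 3 \left(-4\right) + 3\right) + \frac{17 i \sqrt{22}}{11}\right) = 87 \left(- 5 \left(18 \left(-4\right) + 3\right) + \frac{17 i \sqrt{22}}{11}\right) = 87 \left(- 5 \left(-72 + 3\right) + \frac{17 i \sqrt{22}}{11}\right) = 87 \left(\left(-5\right) \left(-69\right) + \frac{17 i \sqrt{22}}{11}\right) = 87 \left(345 + \frac{17 i \sqrt{22}}{11}\right) = 30015 + \frac{1479 i \sqrt{22}}{11}$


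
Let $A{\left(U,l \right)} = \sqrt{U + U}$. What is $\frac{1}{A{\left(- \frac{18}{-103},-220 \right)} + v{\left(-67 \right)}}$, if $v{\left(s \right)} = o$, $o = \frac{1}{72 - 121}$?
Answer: $\frac{5047}{86333} + \frac{14406 \sqrt{103}}{86333} \approx 1.752$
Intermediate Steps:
$o = - \frac{1}{49}$ ($o = \frac{1}{-49} = - \frac{1}{49} \approx -0.020408$)
$v{\left(s \right)} = - \frac{1}{49}$
$A{\left(U,l \right)} = \sqrt{2} \sqrt{U}$ ($A{\left(U,l \right)} = \sqrt{2 U} = \sqrt{2} \sqrt{U}$)
$\frac{1}{A{\left(- \frac{18}{-103},-220 \right)} + v{\left(-67 \right)}} = \frac{1}{\sqrt{2} \sqrt{- \frac{18}{-103}} - \frac{1}{49}} = \frac{1}{\sqrt{2} \sqrt{\left(-18\right) \left(- \frac{1}{103}\right)} - \frac{1}{49}} = \frac{1}{\sqrt{2} \sqrt{\frac{18}{103}} - \frac{1}{49}} = \frac{1}{\sqrt{2} \frac{3 \sqrt{206}}{103} - \frac{1}{49}} = \frac{1}{\frac{6 \sqrt{103}}{103} - \frac{1}{49}} = \frac{1}{- \frac{1}{49} + \frac{6 \sqrt{103}}{103}}$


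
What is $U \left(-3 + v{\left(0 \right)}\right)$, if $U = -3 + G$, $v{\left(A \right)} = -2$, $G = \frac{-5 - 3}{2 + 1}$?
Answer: $\frac{85}{3} \approx 28.333$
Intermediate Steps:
$G = - \frac{8}{3} \approx -2.6667$
$U = - \frac{17}{3}$ ($U = -3 - \frac{8}{3} = - \frac{17}{3} \approx -5.6667$)
$U \left(-3 + v{\left(0 \right)}\right) = - \frac{17 \left(-3 - 2\right)}{3} = \left(- \frac{17}{3}\right) \left(-5\right) = \frac{85}{3}$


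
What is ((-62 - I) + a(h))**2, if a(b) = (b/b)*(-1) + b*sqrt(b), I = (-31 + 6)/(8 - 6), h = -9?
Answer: 7285/4 + 2727*I ≈ 1821.3 + 2727.0*I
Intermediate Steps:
I = -25/2 ≈ -12.500
a(b) = -1 + b**(3/2) (a(b) = 1*(-1) + b**(3/2) = -1 + b**(3/2))
((-62 - I) + a(h))**2 = ((-62 - 1*(-25/2)) + (-1 + (-9)**(3/2)))**2 = ((-62 + 25/2) + (-1 - 27*I))**2 = (-99/2 + (-1 - 27*I))**2 = (-101/2 - 27*I)**2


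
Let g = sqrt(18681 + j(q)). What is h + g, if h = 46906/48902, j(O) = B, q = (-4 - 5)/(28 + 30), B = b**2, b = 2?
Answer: 47/49 + sqrt(18685) ≈ 137.65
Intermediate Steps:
B = 4 (B = 2**2 = 4)
q = -9/58 ≈ -0.15517
j(O) = 4
g = sqrt(18685) (g = sqrt(18681 + 4) = sqrt(18685) ≈ 136.69)
h = 47/49 (h = 46906*(1/48902) = 47/49 ≈ 0.95918)
h + g = 47/49 + sqrt(18685)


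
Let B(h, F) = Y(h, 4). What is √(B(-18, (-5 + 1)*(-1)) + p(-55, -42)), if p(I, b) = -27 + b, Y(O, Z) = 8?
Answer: I*√61 ≈ 7.8102*I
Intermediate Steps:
B(h, F) = 8
√(B(-18, (-5 + 1)*(-1)) + p(-55, -42)) = √(8 + (-27 - 42)) = √(8 - 69) = √(-61) = I*√61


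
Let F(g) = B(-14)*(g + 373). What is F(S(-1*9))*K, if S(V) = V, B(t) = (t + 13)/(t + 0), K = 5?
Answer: 130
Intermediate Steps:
B(t) = (13 + t)/t
F(g) = 373/14 + g/14 (F(g) = ((13 - 14)/(-14))*(g + 373) = (-1/14*(-1))*(373 + g) = (373 + g)/14 = 373/14 + g/14)
F(S(-1*9))*K = (373/14 + (-1*9)/14)*5 = (373/14 + (1/14)*(-9))*5 = (373/14 - 9/14)*5 = 26*5 = 130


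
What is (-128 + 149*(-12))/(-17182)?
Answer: 958/8591 ≈ 0.11151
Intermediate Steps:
(-128 + 149*(-12))/(-17182) = (-128 - 1788)*(-1/17182) = -1916*(-1/17182) = 958/8591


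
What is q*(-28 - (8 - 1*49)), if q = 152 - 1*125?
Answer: 351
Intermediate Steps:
q = 27 (q = 152 - 125 = 27)
q*(-28 - (8 - 1*49)) = 27*(-28 - (8 - 1*49)) = 27*(-28 - (8 - 49)) = 27*(-28 - 1*(-41)) = 27*(-28 + 41) = 27*13 = 351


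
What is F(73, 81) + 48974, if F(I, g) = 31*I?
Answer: 51237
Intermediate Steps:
F(73, 81) + 48974 = 31*73 + 48974 = 2263 + 48974 = 51237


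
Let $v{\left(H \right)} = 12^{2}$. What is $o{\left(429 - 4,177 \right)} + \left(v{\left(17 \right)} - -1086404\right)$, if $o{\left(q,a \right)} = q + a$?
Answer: $1087150$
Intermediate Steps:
$v{\left(H \right)} = 144$
$o{\left(q,a \right)} = a + q$
$o{\left(429 - 4,177 \right)} + \left(v{\left(17 \right)} - -1086404\right) = \left(177 + \left(429 - 4\right)\right) + \left(144 - -1086404\right) = \left(177 + \left(429 - 4\right)\right) + \left(144 + 1086404\right) = \left(177 + 425\right) + 1086548 = 602 + 1086548 = 1087150$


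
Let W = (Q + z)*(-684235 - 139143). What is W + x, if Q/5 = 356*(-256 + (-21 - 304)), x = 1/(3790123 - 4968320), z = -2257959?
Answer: 3193708947429107773/1178197 ≈ 2.7107e+12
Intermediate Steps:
x = -1/1178197 (x = 1/(-1178197) = -1/1178197 ≈ -8.4875e-7)
Q = -1034180 (Q = 5*(356*(-256 + (-21 - 304))) = 5*(356*(-256 - 325)) = 5*(356*(-581)) = 5*(-206836) = -1034180)
W = 2710674825542 (W = (-1034180 - 2257959)*(-684235 - 139143) = -3292139*(-823378) = 2710674825542)
W + x = 2710674825542 - 1/1178197 = 3193708947429107773/1178197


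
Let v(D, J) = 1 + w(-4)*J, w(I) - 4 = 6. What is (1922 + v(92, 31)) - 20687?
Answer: -18454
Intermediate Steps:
w(I) = 10 (w(I) = 4 + 6 = 10)
v(D, J) = 1 + 10*J
(1922 + v(92, 31)) - 20687 = (1922 + (1 + 10*31)) - 20687 = (1922 + (1 + 310)) - 20687 = (1922 + 311) - 20687 = 2233 - 20687 = -18454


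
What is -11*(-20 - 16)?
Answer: 396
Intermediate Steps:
-11*(-20 - 16) = -11*(-36) = 396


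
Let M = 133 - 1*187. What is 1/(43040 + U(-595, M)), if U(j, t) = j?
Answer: 1/42445 ≈ 2.3560e-5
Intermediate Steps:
M = -54 (M = 133 - 187 = -54)
1/(43040 + U(-595, M)) = 1/(43040 - 595) = 1/42445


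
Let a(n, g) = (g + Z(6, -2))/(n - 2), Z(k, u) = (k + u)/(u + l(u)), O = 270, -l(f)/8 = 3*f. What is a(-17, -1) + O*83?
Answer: 9793191/437 ≈ 22410.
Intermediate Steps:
l(f) = -24*f
Z(k, u) = -(k + u)/(23*u) (Z(k, u) = (k + u)/(u - 24*u) = (k + u)/((-23*u)) = (k + u)*(-1/(23*u)) = -(k + u)/(23*u))
a(n, g) = (2/23 + g)/(-2 + n) (a(n, g) = (g + (1/23)*(-1*6 - 1*(-2))/(-2))/(n - 2) = (g + (1/23)*(-½)*(-6 + 2))/(-2 + n) = (g + (1/23)*(-½)*(-4))/(-2 + n) = (g + 2/23)/(-2 + n) = (2/23 + g)/(-2 + n))
a(-17, -1) + O*83 = (2/23 - 1)/(-2 - 17) + 270*83 = -21/23/(-19) + 22410 = -1/19*(-21/23) + 22410 = 21/437 + 22410 = 9793191/437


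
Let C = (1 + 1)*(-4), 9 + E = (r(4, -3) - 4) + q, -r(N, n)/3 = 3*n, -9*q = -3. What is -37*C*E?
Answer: 12728/3 ≈ 4242.7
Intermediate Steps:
q = ⅓ (q = -⅑*(-3) = ⅓ ≈ 0.33333)
r(N, n) = -9*n
E = 43/3 (E = -9 + ((-9*(-3) - 4) + ⅓) = -9 + ((27 - 4) + ⅓) = -9 + (23 + ⅓) = -9 + 70/3 = 43/3 ≈ 14.333)
C = -8 (C = 2*(-4) = -8)
-37*C*E = -(-296)*43/3 = -37*(-344/3) = 12728/3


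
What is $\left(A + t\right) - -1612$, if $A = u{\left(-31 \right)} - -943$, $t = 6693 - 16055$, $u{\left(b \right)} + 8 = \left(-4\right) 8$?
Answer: $-6847$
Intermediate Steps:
$u{\left(b \right)} = -40$ ($u{\left(b \right)} = -8 - 32 = -40$)
$t = -9362$ ($t = 6693 - 16055 = -9362$)
$A = 903$ ($A = -40 - -943 = -40 + 943 = 903$)
$\left(A + t\right) - -1612 = \left(903 - 9362\right) - -1612 = -8459 + \left(-52 + 1664\right) = -8459 + 1612 = -6847$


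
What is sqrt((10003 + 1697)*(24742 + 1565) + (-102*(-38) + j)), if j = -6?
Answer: 3*sqrt(34199530) ≈ 17544.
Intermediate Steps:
sqrt((10003 + 1697)*(24742 + 1565) + (-102*(-38) + j)) = sqrt((10003 + 1697)*(24742 + 1565) + (-102*(-38) - 6)) = sqrt(11700*26307 + (3876 - 6)) = sqrt(307791900 + 3870) = sqrt(307795770) = 3*sqrt(34199530)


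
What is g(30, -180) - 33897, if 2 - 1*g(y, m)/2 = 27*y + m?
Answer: -35153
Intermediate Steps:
g(y, m) = 4 - 54*y - 2*m (g(y, m) = 4 - 2*(27*y + m) = 4 - 2*(m + 27*y) = 4 + (-54*y - 2*m) = 4 - 54*y - 2*m)
g(30, -180) - 33897 = (4 - 54*30 - 2*(-180)) - 33897 = (4 - 1620 + 360) - 33897 = -1256 - 33897 = -35153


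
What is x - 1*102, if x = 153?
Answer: 51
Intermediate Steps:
x - 1*102 = 153 - 1*102 = 153 - 102 = 51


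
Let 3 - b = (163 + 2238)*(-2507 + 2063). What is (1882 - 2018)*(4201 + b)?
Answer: -145553728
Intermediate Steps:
b = 1066047 (b = 3 - (163 + 2238)*(-2507 + 2063) = 3 - 2401*(-444) = 3 - 1*(-1066044) = 3 + 1066044 = 1066047)
(1882 - 2018)*(4201 + b) = (1882 - 2018)*(4201 + 1066047) = -136*1070248 = -145553728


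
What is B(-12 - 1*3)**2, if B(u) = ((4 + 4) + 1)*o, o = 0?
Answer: 0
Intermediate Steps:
B(u) = 0 (B(u) = ((4 + 4) + 1)*0 = (8 + 1)*0 = 9*0 = 0)
B(-12 - 1*3)**2 = 0**2 = 0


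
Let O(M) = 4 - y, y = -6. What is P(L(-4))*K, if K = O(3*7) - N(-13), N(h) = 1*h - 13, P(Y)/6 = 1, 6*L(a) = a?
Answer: 216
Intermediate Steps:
L(a) = a/6
P(Y) = 6 (P(Y) = 6*1 = 6)
O(M) = 10 (O(M) = 4 - 1*(-6) = 4 + 6 = 10)
N(h) = -13 + h (N(h) = h - 13 = -13 + h)
K = 36 (K = 10 - (-13 - 13) = 10 - 1*(-26) = 10 + 26 = 36)
P(L(-4))*K = 6*36 = 216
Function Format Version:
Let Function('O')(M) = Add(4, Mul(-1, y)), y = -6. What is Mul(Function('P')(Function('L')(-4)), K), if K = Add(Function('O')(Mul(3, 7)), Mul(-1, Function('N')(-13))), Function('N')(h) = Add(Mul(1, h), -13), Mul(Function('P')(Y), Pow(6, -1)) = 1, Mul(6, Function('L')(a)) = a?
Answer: 216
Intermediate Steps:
Function('L')(a) = Mul(Rational(1, 6), a)
Function('P')(Y) = 6 (Function('P')(Y) = Mul(6, 1) = 6)
Function('O')(M) = 10 (Function('O')(M) = Add(4, Mul(-1, -6)) = Add(4, 6) = 10)
Function('N')(h) = Add(-13, h) (Function('N')(h) = Add(h, -13) = Add(-13, h))
K = 36 (K = Add(10, Mul(-1, Add(-13, -13))) = Add(10, Mul(-1, -26)) = Add(10, 26) = 36)
Mul(Function('P')(Function('L')(-4)), K) = Mul(6, 36) = 216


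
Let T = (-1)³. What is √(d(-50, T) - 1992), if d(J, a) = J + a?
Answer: 3*I*√227 ≈ 45.2*I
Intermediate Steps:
T = -1
√(d(-50, T) - 1992) = √((-50 - 1) - 1992) = √(-51 - 1992) = √(-2043) = 3*I*√227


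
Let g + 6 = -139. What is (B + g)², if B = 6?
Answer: 19321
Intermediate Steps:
g = -145 (g = -6 - 139 = -145)
(B + g)² = (6 - 145)² = (-139)² = 19321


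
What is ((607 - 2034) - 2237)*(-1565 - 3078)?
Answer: 17011952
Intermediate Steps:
((607 - 2034) - 2237)*(-1565 - 3078) = (-1427 - 2237)*(-4643) = -3664*(-4643) = 17011952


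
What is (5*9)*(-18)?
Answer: -810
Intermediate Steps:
(5*9)*(-18) = 45*(-18) = -810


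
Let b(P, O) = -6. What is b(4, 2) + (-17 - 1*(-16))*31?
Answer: -37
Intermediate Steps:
b(4, 2) + (-17 - 1*(-16))*31 = -6 + (-17 - 1*(-16))*31 = -6 + (-17 + 16)*31 = -6 - 1*31 = -6 - 31 = -37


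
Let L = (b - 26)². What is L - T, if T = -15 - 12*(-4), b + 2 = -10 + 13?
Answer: 592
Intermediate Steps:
b = 1 (b = -2 + (-10 + 13) = -2 + 3 = 1)
L = 625 (L = (1 - 26)² = (-25)² = 625)
T = 33 (T = -15 + 48 = 33)
L - T = 625 - 1*33 = 625 - 33 = 592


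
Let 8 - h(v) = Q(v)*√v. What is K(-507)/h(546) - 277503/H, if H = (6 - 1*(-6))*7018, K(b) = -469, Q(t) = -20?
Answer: -627842881/191535256 - 2345*√546/54584 ≈ -4.2818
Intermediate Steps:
H = 84216 (H = (6 + 6)*7018 = 12*7018 = 84216)
h(v) = 8 + 20*√v (h(v) = 8 - (-20)*√v = 8 + 20*√v)
K(-507)/h(546) - 277503/H = -469/(8 + 20*√546) - 277503/84216 = -469/(8 + 20*√546) - 277503*1/84216 = -469/(8 + 20*√546) - 92501/28072 = -92501/28072 - 469/(8 + 20*√546)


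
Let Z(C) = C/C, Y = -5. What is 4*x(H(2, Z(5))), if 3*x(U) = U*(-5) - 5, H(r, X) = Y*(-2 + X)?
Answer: -40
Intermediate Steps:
Z(C) = 1
H(r, X) = 10 - 5*X (H(r, X) = -5*(-2 + X) = 10 - 5*X)
x(U) = -5/3 - 5*U/3 (x(U) = (U*(-5) - 5)/3 = (-5*U - 5)/3 = (-5 - 5*U)/3 = -5/3 - 5*U/3)
4*x(H(2, Z(5))) = 4*(-5/3 - 5*(10 - 5*1)/3) = 4*(-5/3 - 5*(10 - 5)/3) = 4*(-5/3 - 5/3*5) = 4*(-5/3 - 25/3) = 4*(-10) = -40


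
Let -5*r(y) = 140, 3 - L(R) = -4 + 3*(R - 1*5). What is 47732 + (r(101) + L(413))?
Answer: 46487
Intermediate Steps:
L(R) = 22 - 3*R (L(R) = 3 - (-4 + 3*(R - 1*5)) = 3 - (-4 + 3*(R - 5)) = 3 - (-4 + 3*(-5 + R)) = 3 - (-4 + (-15 + 3*R)) = 3 - (-19 + 3*R) = 3 + (19 - 3*R) = 22 - 3*R)
r(y) = -28 (r(y) = -1/5*140 = -28)
47732 + (r(101) + L(413)) = 47732 + (-28 + (22 - 3*413)) = 47732 + (-28 + (22 - 1239)) = 47732 + (-28 - 1217) = 47732 - 1245 = 46487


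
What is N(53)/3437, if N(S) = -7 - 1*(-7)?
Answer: 0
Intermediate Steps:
N(S) = 0 (N(S) = -7 + 7 = 0)
N(53)/3437 = 0/3437 = 0*(1/3437) = 0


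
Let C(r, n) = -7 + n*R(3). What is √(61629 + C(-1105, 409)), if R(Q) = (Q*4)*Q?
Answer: √76346 ≈ 276.31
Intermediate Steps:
R(Q) = 4*Q² (R(Q) = (4*Q)*Q = 4*Q²)
C(r, n) = -7 + 36*n (C(r, n) = -7 + n*(4*3²) = -7 + n*(4*9) = -7 + n*36 = -7 + 36*n)
√(61629 + C(-1105, 409)) = √(61629 + (-7 + 36*409)) = √(61629 + (-7 + 14724)) = √(61629 + 14717) = √76346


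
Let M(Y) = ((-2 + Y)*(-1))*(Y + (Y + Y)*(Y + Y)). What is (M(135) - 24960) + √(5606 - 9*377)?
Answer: -9738615 + √2213 ≈ -9.7386e+6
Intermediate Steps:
M(Y) = (2 - Y)*(Y + 4*Y²) (M(Y) = (2 - Y)*(Y + (2*Y)*(2*Y)) = (2 - Y)*(Y + 4*Y²))
(M(135) - 24960) + √(5606 - 9*377) = (135*(2 - 4*135² + 7*135) - 24960) + √(5606 - 9*377) = (135*(2 - 4*18225 + 945) - 24960) + √(5606 - 3393) = (135*(2 - 72900 + 945) - 24960) + √2213 = (135*(-71953) - 24960) + √2213 = (-9713655 - 24960) + √2213 = -9738615 + √2213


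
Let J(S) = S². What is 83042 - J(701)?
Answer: -408359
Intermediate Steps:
83042 - J(701) = 83042 - 1*701² = 83042 - 1*491401 = 83042 - 491401 = -408359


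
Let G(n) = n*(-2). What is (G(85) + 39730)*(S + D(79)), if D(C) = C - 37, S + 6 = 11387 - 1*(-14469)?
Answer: 1024287520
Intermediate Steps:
S = 25850 (S = -6 + (11387 - 1*(-14469)) = -6 + (11387 + 14469) = -6 + 25856 = 25850)
G(n) = -2*n
D(C) = -37 + C
(G(85) + 39730)*(S + D(79)) = (-2*85 + 39730)*(25850 + (-37 + 79)) = (-170 + 39730)*(25850 + 42) = 39560*25892 = 1024287520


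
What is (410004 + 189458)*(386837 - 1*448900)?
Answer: -37204410106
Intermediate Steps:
(410004 + 189458)*(386837 - 1*448900) = 599462*(386837 - 448900) = 599462*(-62063) = -37204410106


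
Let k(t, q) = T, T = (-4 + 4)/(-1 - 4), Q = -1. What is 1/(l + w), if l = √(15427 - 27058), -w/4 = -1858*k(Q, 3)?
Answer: -I*√11631/11631 ≈ -0.0092724*I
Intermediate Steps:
T = 0 (T = 0/(-5) = 0*(-⅕) = 0)
k(t, q) = 0
w = 0 (w = -(-7432)*0 = -4*0 = 0)
l = I*√11631 (l = √(-11631) = I*√11631 ≈ 107.85*I)
1/(l + w) = 1/(I*√11631 + 0) = 1/(I*√11631) = -I*√11631/11631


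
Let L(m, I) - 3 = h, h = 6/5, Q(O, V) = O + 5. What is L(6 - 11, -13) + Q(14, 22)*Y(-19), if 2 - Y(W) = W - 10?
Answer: 2966/5 ≈ 593.20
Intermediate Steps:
Q(O, V) = 5 + O
h = 6/5 (h = 6*(⅕) = 6/5 ≈ 1.2000)
L(m, I) = 21/5 (L(m, I) = 3 + 6/5 = 21/5)
Y(W) = 12 - W (Y(W) = 2 - (W - 10) = 2 - (-10 + W) = 2 + (10 - W) = 12 - W)
L(6 - 11, -13) + Q(14, 22)*Y(-19) = 21/5 + (5 + 14)*(12 - 1*(-19)) = 21/5 + 19*(12 + 19) = 21/5 + 19*31 = 21/5 + 589 = 2966/5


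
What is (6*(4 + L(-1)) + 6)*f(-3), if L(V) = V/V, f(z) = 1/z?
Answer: -12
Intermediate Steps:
L(V) = 1
(6*(4 + L(-1)) + 6)*f(-3) = (6*(4 + 1) + 6)/(-3) = (6*5 + 6)*(-1/3) = (30 + 6)*(-1/3) = 36*(-1/3) = -12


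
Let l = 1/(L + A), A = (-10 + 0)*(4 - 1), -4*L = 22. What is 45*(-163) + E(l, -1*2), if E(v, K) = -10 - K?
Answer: -7343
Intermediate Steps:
L = -11/2 (L = -1/4*22 = -11/2 ≈ -5.5000)
A = -30 (A = -10*3 = -30)
l = -2/71 (l = 1/(-11/2 - 30) = 1/(-71/2) = -2/71 ≈ -0.028169)
45*(-163) + E(l, -1*2) = 45*(-163) + (-10 - (-1)*2) = -7335 + (-10 - 1*(-2)) = -7335 + (-10 + 2) = -7335 - 8 = -7343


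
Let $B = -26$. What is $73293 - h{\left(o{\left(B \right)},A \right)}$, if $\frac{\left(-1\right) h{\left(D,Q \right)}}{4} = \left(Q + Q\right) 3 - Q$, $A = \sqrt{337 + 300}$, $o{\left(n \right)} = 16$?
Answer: $73293 + 140 \sqrt{13} \approx 73798.0$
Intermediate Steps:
$A = 7 \sqrt{13}$ ($A = \sqrt{637} = 7 \sqrt{13} \approx 25.239$)
$h{\left(D,Q \right)} = - 20 Q$ ($h{\left(D,Q \right)} = - 4 \left(\left(Q + Q\right) 3 - Q\right) = - 4 \left(2 Q 3 - Q\right) = - 4 \left(6 Q - Q\right) = - 4 \cdot 5 Q = - 20 Q$)
$73293 - h{\left(o{\left(B \right)},A \right)} = 73293 - - 20 \cdot 7 \sqrt{13} = 73293 - - 140 \sqrt{13} = 73293 + 140 \sqrt{13}$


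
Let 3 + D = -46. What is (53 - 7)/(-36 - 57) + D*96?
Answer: -437518/93 ≈ -4704.5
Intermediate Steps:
D = -49 (D = -3 - 46 = -49)
(53 - 7)/(-36 - 57) + D*96 = (53 - 7)/(-36 - 57) - 49*96 = 46/(-93) - 4704 = 46*(-1/93) - 4704 = -46/93 - 4704 = -437518/93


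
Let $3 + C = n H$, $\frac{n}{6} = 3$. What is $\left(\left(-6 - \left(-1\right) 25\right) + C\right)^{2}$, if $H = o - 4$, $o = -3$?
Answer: $12100$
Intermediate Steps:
$n = 18$ ($n = 6 \cdot 3 = 18$)
$H = -7$ ($H = -3 - 4 = -7$)
$C = -129$ ($C = -3 + 18 \left(-7\right) = -3 - 126 = -129$)
$\left(\left(-6 - \left(-1\right) 25\right) + C\right)^{2} = \left(\left(-6 - \left(-1\right) 25\right) - 129\right)^{2} = \left(\left(-6 - -25\right) - 129\right)^{2} = \left(\left(-6 + 25\right) - 129\right)^{2} = \left(19 - 129\right)^{2} = \left(-110\right)^{2} = 12100$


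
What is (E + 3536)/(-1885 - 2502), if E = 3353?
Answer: -6889/4387 ≈ -1.5703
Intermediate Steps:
(E + 3536)/(-1885 - 2502) = (3353 + 3536)/(-1885 - 2502) = 6889/(-4387) = 6889*(-1/4387) = -6889/4387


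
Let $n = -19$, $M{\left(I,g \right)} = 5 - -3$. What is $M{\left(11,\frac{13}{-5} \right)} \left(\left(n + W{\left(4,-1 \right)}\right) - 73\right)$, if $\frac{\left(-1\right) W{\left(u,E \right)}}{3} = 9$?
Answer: $-952$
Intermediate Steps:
$W{\left(u,E \right)} = -27$ ($W{\left(u,E \right)} = \left(-3\right) 9 = -27$)
$M{\left(I,g \right)} = 8$ ($M{\left(I,g \right)} = 5 + 3 = 8$)
$M{\left(11,\frac{13}{-5} \right)} \left(\left(n + W{\left(4,-1 \right)}\right) - 73\right) = 8 \left(\left(-19 - 27\right) - 73\right) = 8 \left(-46 - 73\right) = 8 \left(-119\right) = -952$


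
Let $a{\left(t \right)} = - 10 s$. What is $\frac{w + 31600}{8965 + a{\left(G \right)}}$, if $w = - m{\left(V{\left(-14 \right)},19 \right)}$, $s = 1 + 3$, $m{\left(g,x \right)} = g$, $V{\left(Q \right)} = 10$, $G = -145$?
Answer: $\frac{2106}{595} \approx 3.5395$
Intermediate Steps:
$s = 4$
$w = -10$ ($w = \left(-1\right) 10 = -10$)
$a{\left(t \right)} = -40$ ($a{\left(t \right)} = \left(-10\right) 4 = -40$)
$\frac{w + 31600}{8965 + a{\left(G \right)}} = \frac{-10 + 31600}{8965 - 40} = \frac{31590}{8925} = 31590 \cdot \frac{1}{8925} = \frac{2106}{595}$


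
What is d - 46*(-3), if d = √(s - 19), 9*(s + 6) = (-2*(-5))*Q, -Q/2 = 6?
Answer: 138 + I*√345/3 ≈ 138.0 + 6.1914*I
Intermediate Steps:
Q = -12 (Q = -2*6 = -12)
s = -58/3 (s = -6 + (-2*(-5)*(-12))/9 = -6 + (10*(-12))/9 = -6 + (⅑)*(-120) = -6 - 40/3 = -58/3 ≈ -19.333)
d = I*√345/3 (d = √(-58/3 - 19) = √(-115/3) = I*√345/3 ≈ 6.1914*I)
d - 46*(-3) = I*√345/3 - 46*(-3) = I*√345/3 + 138 = 138 + I*√345/3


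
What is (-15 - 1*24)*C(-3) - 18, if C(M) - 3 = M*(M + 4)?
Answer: -18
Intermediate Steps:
C(M) = 3 + M*(4 + M) (C(M) = 3 + M*(M + 4) = 3 + M*(4 + M))
(-15 - 1*24)*C(-3) - 18 = (-15 - 1*24)*(3 + (-3)**2 + 4*(-3)) - 18 = (-15 - 24)*(3 + 9 - 12) - 18 = -39*0 - 18 = 0 - 18 = -18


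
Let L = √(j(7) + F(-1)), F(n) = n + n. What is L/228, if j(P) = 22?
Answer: √5/114 ≈ 0.019615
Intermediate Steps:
F(n) = 2*n
L = 2*√5 (L = √(22 + 2*(-1)) = √(22 - 2) = √20 = 2*√5 ≈ 4.4721)
L/228 = (2*√5)/228 = (2*√5)*(1/228) = √5/114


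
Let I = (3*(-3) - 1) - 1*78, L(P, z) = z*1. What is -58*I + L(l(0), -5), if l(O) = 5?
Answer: 5099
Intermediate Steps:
L(P, z) = z
I = -88 (I = (-9 - 1) - 78 = -10 - 78 = -88)
-58*I + L(l(0), -5) = -58*(-88) - 5 = 5104 - 5 = 5099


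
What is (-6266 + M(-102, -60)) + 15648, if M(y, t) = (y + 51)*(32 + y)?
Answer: 12952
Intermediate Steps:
M(y, t) = (32 + y)*(51 + y) (M(y, t) = (51 + y)*(32 + y) = (32 + y)*(51 + y))
(-6266 + M(-102, -60)) + 15648 = (-6266 + (1632 + (-102)² + 83*(-102))) + 15648 = (-6266 + (1632 + 10404 - 8466)) + 15648 = (-6266 + 3570) + 15648 = -2696 + 15648 = 12952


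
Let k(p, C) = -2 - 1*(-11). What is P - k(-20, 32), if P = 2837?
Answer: 2828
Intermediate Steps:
k(p, C) = 9 (k(p, C) = -2 + 11 = 9)
P - k(-20, 32) = 2837 - 1*9 = 2837 - 9 = 2828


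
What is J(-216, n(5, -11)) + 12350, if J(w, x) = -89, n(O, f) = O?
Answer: 12261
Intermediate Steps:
J(-216, n(5, -11)) + 12350 = -89 + 12350 = 12261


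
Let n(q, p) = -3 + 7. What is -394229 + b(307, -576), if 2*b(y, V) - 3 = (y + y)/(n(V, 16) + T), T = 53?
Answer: -44941321/114 ≈ -3.9422e+5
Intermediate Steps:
n(q, p) = 4
b(y, V) = 3/2 + y/57 (b(y, V) = 3/2 + ((y + y)/(4 + 53))/2 = 3/2 + ((2*y)/57)/2 = 3/2 + ((2*y)*(1/57))/2 = 3/2 + (2*y/57)/2 = 3/2 + y/57)
-394229 + b(307, -576) = -394229 + (3/2 + (1/57)*307) = -394229 + (3/2 + 307/57) = -394229 + 785/114 = -44941321/114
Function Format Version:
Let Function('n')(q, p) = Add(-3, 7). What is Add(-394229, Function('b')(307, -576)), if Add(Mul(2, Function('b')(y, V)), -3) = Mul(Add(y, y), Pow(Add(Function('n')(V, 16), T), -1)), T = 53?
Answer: Rational(-44941321, 114) ≈ -3.9422e+5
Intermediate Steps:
Function('n')(q, p) = 4
Function('b')(y, V) = Add(Rational(3, 2), Mul(Rational(1, 57), y)) (Function('b')(y, V) = Add(Rational(3, 2), Mul(Rational(1, 2), Mul(Add(y, y), Pow(Add(4, 53), -1)))) = Add(Rational(3, 2), Mul(Rational(1, 2), Mul(Mul(2, y), Pow(57, -1)))) = Add(Rational(3, 2), Mul(Rational(1, 2), Mul(Mul(2, y), Rational(1, 57)))) = Add(Rational(3, 2), Mul(Rational(1, 2), Mul(Rational(2, 57), y))) = Add(Rational(3, 2), Mul(Rational(1, 57), y)))
Add(-394229, Function('b')(307, -576)) = Add(-394229, Add(Rational(3, 2), Mul(Rational(1, 57), 307))) = Add(-394229, Add(Rational(3, 2), Rational(307, 57))) = Add(-394229, Rational(785, 114)) = Rational(-44941321, 114)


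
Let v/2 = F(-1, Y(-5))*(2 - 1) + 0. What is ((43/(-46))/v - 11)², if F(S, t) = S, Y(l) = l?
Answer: 938961/8464 ≈ 110.94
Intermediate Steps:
v = -2 (v = 2*(-(2 - 1) + 0) = 2*(-1*1 + 0) = 2*(-1 + 0) = 2*(-1) = -2)
((43/(-46))/v - 11)² = ((43/(-46))/(-2) - 11)² = ((43*(-1/46))*(-½) - 11)² = (-43/46*(-½) - 11)² = (43/92 - 11)² = (-969/92)² = 938961/8464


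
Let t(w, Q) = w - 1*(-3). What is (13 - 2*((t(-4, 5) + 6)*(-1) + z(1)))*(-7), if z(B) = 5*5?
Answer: 189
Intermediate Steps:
t(w, Q) = 3 + w (t(w, Q) = w + 3 = 3 + w)
z(B) = 25
(13 - 2*((t(-4, 5) + 6)*(-1) + z(1)))*(-7) = (13 - 2*(((3 - 4) + 6)*(-1) + 25))*(-7) = (13 - 2*((-1 + 6)*(-1) + 25))*(-7) = (13 - 2*(5*(-1) + 25))*(-7) = (13 - 2*(-5 + 25))*(-7) = (13 - 2*20)*(-7) = (13 - 40)*(-7) = -27*(-7) = 189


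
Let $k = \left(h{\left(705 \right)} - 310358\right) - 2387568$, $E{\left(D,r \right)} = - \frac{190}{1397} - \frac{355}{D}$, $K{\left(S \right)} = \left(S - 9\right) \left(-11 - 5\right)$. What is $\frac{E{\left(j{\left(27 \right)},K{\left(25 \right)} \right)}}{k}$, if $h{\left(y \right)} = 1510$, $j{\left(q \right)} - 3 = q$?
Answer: $\frac{100327}{22601358912} \approx 4.439 \cdot 10^{-6}$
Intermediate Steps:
$j{\left(q \right)} = 3 + q$
$K{\left(S \right)} = 144 - 16 S$ ($K{\left(S \right)} = \left(-9 + S\right) \left(-16\right) = 144 - 16 S$)
$E{\left(D,r \right)} = - \frac{190}{1397} - \frac{355}{D}$ ($E{\left(D,r \right)} = \left(-190\right) \frac{1}{1397} - \frac{355}{D} = - \frac{190}{1397} - \frac{355}{D}$)
$k = -2696416$ ($k = \left(1510 - 310358\right) - 2387568 = -308848 - 2387568 = -2696416$)
$\frac{E{\left(j{\left(27 \right)},K{\left(25 \right)} \right)}}{k} = \frac{- \frac{190}{1397} - \frac{355}{3 + 27}}{-2696416} = \left(- \frac{190}{1397} - \frac{355}{30}\right) \left(- \frac{1}{2696416}\right) = \left(- \frac{190}{1397} - \frac{71}{6}\right) \left(- \frac{1}{2696416}\right) = \left(- \frac{100327}{8382}\right) \left(- \frac{1}{2696416}\right) = \frac{100327}{22601358912}$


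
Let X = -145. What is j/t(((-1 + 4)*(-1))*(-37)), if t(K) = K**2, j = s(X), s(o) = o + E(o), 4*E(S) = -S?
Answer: -145/16428 ≈ -0.0088264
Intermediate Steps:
E(S) = -S/4 (E(S) = (-S)/4 = -S/4)
s(o) = 3*o/4 (s(o) = o - o/4 = 3*o/4)
j = -435/4 (j = (3/4)*(-145) = -435/4 ≈ -108.75)
j/t(((-1 + 4)*(-1))*(-37)) = -435*1/(1369*(-1 + 4)**2)/4 = -435/(4*(((3*(-1))*(-37))**2)) = -435/(4*((-3*(-37))**2)) = -435/(4*(111**2)) = -435/4/12321 = -435/4*1/12321 = -145/16428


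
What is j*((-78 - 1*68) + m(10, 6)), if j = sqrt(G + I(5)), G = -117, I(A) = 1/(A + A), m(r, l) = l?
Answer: -14*I*sqrt(11690) ≈ -1513.7*I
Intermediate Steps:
I(A) = 1/(2*A)
j = I*sqrt(11690)/10 (j = sqrt(-117 + (1/2)/5) = sqrt(-117 + (1/2)*(1/5)) = sqrt(-117 + 1/10) = sqrt(-1169/10) = I*sqrt(11690)/10 ≈ 10.812*I)
j*((-78 - 1*68) + m(10, 6)) = (I*sqrt(11690)/10)*((-78 - 1*68) + 6) = (I*sqrt(11690)/10)*((-78 - 68) + 6) = (I*sqrt(11690)/10)*(-146 + 6) = (I*sqrt(11690)/10)*(-140) = -14*I*sqrt(11690)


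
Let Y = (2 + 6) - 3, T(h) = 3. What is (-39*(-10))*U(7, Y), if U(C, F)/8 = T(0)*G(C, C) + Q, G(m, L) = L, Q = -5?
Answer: 49920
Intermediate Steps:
Y = 5 (Y = 8 - 3 = 5)
U(C, F) = -40 + 24*C (U(C, F) = 8*(3*C - 5) = 8*(-5 + 3*C) = -40 + 24*C)
(-39*(-10))*U(7, Y) = (-39*(-10))*(-40 + 24*7) = 390*(-40 + 168) = 390*128 = 49920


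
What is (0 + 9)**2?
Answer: 81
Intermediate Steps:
(0 + 9)**2 = 9**2 = 81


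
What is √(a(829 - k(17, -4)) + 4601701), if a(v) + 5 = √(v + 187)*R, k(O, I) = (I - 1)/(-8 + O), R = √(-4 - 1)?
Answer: √(41415264 + 3*I*√45745)/3 ≈ 2145.2 + 0.016617*I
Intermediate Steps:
R = I*√5 (R = √(-5) = I*√5 ≈ 2.2361*I)
k(O, I) = (-1 + I)/(-8 + O)
a(v) = -5 + I*√5*√(187 + v) (a(v) = -5 + √(v + 187)*(I*√5) = -5 + √(187 + v)*(I*√5) = -5 + I*√5*√(187 + v))
√(a(829 - k(17, -4)) + 4601701) = √((-5 + I*√5*√(187 + (829 - (-1 - 4)/(-8 + 17)))) + 4601701) = √((-5 + I*√5*√(187 + (829 - (-5)/9))) + 4601701) = √((-5 + I*√5*√(187 + (829 - 1*(-5/9)))) + 4601701) = √((-5 + I*√5*√(187 + (829 + 5/9))) + 4601701) = √((-5 + I*√5*√(187 + 7466/9)) + 4601701) = √((-5 + I*√5*√(9149/9)) + 4601701) = √((-5 + I*√5*(√9149/3)) + 4601701) = √((-5 + I*√45745/3) + 4601701) = √(4601696 + I*√45745/3)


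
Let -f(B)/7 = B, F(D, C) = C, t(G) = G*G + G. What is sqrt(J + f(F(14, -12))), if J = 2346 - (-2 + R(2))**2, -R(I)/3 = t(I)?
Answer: sqrt(2030) ≈ 45.056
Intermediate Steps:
t(G) = G + G**2 (t(G) = G**2 + G = G + G**2)
R(I) = -3*I*(1 + I)
f(B) = -7*B
J = 1946 (J = 2346 - (-2 - 3*2*(1 + 2))**2 = 2346 - (-2 - 3*2*3)**2 = 2346 - (-2 - 18)**2 = 2346 - 1*(-20)**2 = 2346 - 1*400 = 2346 - 400 = 1946)
sqrt(J + f(F(14, -12))) = sqrt(1946 - 7*(-12)) = sqrt(1946 + 84) = sqrt(2030)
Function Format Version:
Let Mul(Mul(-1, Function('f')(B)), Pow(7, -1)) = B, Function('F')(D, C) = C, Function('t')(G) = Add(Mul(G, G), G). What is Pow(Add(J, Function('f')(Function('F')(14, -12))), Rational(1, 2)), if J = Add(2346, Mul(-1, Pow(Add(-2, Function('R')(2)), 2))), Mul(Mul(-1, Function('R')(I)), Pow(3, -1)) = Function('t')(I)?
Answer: Pow(2030, Rational(1, 2)) ≈ 45.056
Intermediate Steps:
Function('t')(G) = Add(G, Pow(G, 2)) (Function('t')(G) = Add(Pow(G, 2), G) = Add(G, Pow(G, 2)))
Function('R')(I) = Mul(-3, I, Add(1, I)) (Function('R')(I) = Mul(-3, Mul(I, Add(1, I))) = Mul(-3, I, Add(1, I)))
Function('f')(B) = Mul(-7, B)
J = 1946 (J = Add(2346, Mul(-1, Pow(Add(-2, Mul(-3, 2, Add(1, 2))), 2))) = Add(2346, Mul(-1, Pow(Add(-2, Mul(-3, 2, 3)), 2))) = Add(2346, Mul(-1, Pow(Add(-2, -18), 2))) = Add(2346, Mul(-1, Pow(-20, 2))) = Add(2346, Mul(-1, 400)) = Add(2346, -400) = 1946)
Pow(Add(J, Function('f')(Function('F')(14, -12))), Rational(1, 2)) = Pow(Add(1946, Mul(-7, -12)), Rational(1, 2)) = Pow(Add(1946, 84), Rational(1, 2)) = Pow(2030, Rational(1, 2))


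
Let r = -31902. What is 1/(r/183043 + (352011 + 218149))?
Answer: 183043/104363764978 ≈ 1.7539e-6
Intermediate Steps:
1/(r/183043 + (352011 + 218149)) = 1/(-31902/183043 + (352011 + 218149)) = 1/(-31902*1/183043 + 570160) = 1/(-31902/183043 + 570160) = 1/(104363764978/183043) = 183043/104363764978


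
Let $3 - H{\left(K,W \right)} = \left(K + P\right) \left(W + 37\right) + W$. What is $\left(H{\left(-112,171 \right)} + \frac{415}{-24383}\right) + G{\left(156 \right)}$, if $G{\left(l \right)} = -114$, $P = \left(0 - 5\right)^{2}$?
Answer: $\frac{434358347}{24383} \approx 17814.0$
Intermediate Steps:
$P = 25$ ($P = \left(-5\right)^{2} = 25$)
$H{\left(K,W \right)} = 3 - W - \left(25 + K\right) \left(37 + W\right)$ ($H{\left(K,W \right)} = 3 - \left(\left(K + 25\right) \left(W + 37\right) + W\right) = 3 - \left(\left(25 + K\right) \left(37 + W\right) + W\right) = 3 - \left(W + \left(25 + K\right) \left(37 + W\right)\right) = 3 - W - \left(25 + K\right) \left(37 + W\right)$)
$\left(H{\left(-112,171 \right)} + \frac{415}{-24383}\right) + G{\left(156 \right)} = \left(\left(-922 - -4144 - 4446 - \left(-112\right) 171\right) + \frac{415}{-24383}\right) - 114 = \left(\left(-922 + 4144 - 4446 + 19152\right) + 415 \left(- \frac{1}{24383}\right)\right) - 114 = \left(17928 - \frac{415}{24383}\right) - 114 = \frac{437138009}{24383} - 114 = \frac{434358347}{24383}$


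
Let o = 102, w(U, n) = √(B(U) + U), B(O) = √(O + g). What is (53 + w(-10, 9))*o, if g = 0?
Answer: 5406 + 102*√(-10 + I*√10) ≈ 5456.4 + 326.46*I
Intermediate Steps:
B(O) = √O (B(O) = √(O + 0) = √O)
w(U, n) = √(U + √U) (w(U, n) = √(√U + U) = √(U + √U))
(53 + w(-10, 9))*o = (53 + √(-10 + √(-10)))*102 = (53 + √(-10 + I*√10))*102 = 5406 + 102*√(-10 + I*√10)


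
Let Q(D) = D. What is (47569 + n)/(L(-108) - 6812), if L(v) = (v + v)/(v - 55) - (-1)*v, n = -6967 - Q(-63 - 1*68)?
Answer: -6639479/1127744 ≈ -5.8874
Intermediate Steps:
n = -6836 (n = -6967 - (-63 - 1*68) = -6967 - (-63 - 68) = -6967 - 1*(-131) = -6967 + 131 = -6836)
L(v) = v + 2*v/(-55 + v) (L(v) = (2*v)/(-55 + v) + v = 2*v/(-55 + v) + v = v + 2*v/(-55 + v))
(47569 + n)/(L(-108) - 6812) = (47569 - 6836)/(-108*(-53 - 108)/(-55 - 108) - 6812) = 40733/(-108*(-161)/(-163) - 6812) = 40733/(-108*(-1/163)*(-161) - 6812) = 40733/(-17388/163 - 6812) = 40733/(-1127744/163) = 40733*(-163/1127744) = -6639479/1127744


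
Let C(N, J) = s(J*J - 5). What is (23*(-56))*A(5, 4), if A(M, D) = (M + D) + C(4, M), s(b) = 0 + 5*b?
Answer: -140392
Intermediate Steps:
s(b) = 5*b
C(N, J) = -25 + 5*J² (C(N, J) = 5*(J*J - 5) = 5*(J² - 5) = 5*(-5 + J²) = -25 + 5*J²)
A(M, D) = -25 + D + M + 5*M² (A(M, D) = (M + D) + (-25 + 5*M²) = (D + M) + (-25 + 5*M²) = -25 + D + M + 5*M²)
(23*(-56))*A(5, 4) = (23*(-56))*(-25 + 4 + 5 + 5*5²) = -1288*(-25 + 4 + 5 + 5*25) = -1288*(-25 + 4 + 5 + 125) = -1288*109 = -140392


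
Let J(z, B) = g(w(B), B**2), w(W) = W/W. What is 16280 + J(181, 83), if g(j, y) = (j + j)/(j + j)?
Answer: 16281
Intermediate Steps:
w(W) = 1
g(j, y) = 1 (g(j, y) = (2*j)/((2*j)) = (2*j)*(1/(2*j)) = 1)
J(z, B) = 1
16280 + J(181, 83) = 16280 + 1 = 16281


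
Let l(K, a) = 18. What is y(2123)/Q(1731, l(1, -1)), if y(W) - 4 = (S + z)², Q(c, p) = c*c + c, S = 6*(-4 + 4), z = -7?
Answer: 53/2998092 ≈ 1.7678e-5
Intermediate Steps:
S = 0 (S = 6*0 = 0)
Q(c, p) = c + c² (Q(c, p) = c² + c = c + c²)
y(W) = 53 (y(W) = 4 + (0 - 7)² = 4 + (-7)² = 4 + 49 = 53)
y(2123)/Q(1731, l(1, -1)) = 53/((1731*(1 + 1731))) = 53/((1731*1732)) = 53/2998092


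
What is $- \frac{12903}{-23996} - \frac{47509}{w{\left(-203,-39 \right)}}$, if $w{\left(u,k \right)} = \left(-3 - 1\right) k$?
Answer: $- \frac{142251637}{467922} \approx -304.01$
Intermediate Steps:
$w{\left(u,k \right)} = - 4 k$
$- \frac{12903}{-23996} - \frac{47509}{w{\left(-203,-39 \right)}} = - \frac{12903}{-23996} - \frac{47509}{\left(-4\right) \left(-39\right)} = \left(-12903\right) \left(- \frac{1}{23996}\right) - \frac{47509}{156} = \frac{12903}{23996} - \frac{47509}{156} = - \frac{142251637}{467922}$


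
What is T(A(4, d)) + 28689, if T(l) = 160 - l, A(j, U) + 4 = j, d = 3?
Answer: 28849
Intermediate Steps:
A(j, U) = -4 + j
T(A(4, d)) + 28689 = (160 - (-4 + 4)) + 28689 = (160 - 1*0) + 28689 = (160 + 0) + 28689 = 160 + 28689 = 28849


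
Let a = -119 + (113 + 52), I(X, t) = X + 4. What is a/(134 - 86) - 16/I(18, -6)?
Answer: 61/264 ≈ 0.23106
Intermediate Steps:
I(X, t) = 4 + X
a = 46 (a = -119 + 165 = 46)
a/(134 - 86) - 16/I(18, -6) = 46/(134 - 86) - 16/(4 + 18) = 46/48 - 16/22 = 46*(1/48) - 16*1/22 = 23/24 - 8/11 = 61/264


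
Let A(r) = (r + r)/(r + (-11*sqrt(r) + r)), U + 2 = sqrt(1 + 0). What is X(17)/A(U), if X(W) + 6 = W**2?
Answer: 283 + 3113*I/2 ≈ 283.0 + 1556.5*I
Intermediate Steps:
X(W) = -6 + W**2
U = -1 (U = -2 + sqrt(1 + 0) = -2 + sqrt(1) = -2 + 1 = -1)
A(r) = 2*r/(-11*sqrt(r) + 2*r) (A(r) = (2*r)/(r + (r - 11*sqrt(r))) = (2*r)/(-11*sqrt(r) + 2*r) = 2*r/(-11*sqrt(r) + 2*r))
X(17)/A(U) = (-6 + 17**2)/((2*(-1)/(-11*I + 2*(-1)))) = (-6 + 289)/((2*(-1)/(-11*I - 2))) = 283/((2*(-1)/(-2 - 11*I))) = 283/((2*(-1)*((-2 + 11*I)/125))) = 283/(4/125 - 22*I/125) = 283*(125*(4/125 + 22*I/125)/4) = 35375*(4/125 + 22*I/125)/4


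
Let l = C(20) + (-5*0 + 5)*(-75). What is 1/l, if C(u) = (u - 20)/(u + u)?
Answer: -1/375 ≈ -0.0026667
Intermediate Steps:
C(u) = (-20 + u)/(2*u) (C(u) = (-20 + u)/((2*u)) = (-20 + u)*(1/(2*u)) = (-20 + u)/(2*u))
l = -375 (l = (½)*(-20 + 20)/20 + (-5*0 + 5)*(-75) = (½)*(1/20)*0 + (0 + 5)*(-75) = 0 + 5*(-75) = 0 - 375 = -375)
1/l = 1/(-375) = -1/375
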